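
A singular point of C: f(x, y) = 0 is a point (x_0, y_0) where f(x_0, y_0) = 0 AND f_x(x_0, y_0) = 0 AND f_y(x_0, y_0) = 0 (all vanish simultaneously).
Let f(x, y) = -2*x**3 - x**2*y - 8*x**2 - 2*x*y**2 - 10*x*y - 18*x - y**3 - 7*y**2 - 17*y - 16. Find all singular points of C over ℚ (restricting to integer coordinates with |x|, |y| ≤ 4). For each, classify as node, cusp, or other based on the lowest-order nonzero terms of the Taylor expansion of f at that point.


Singular points: {(-1, -2)}; classification: cusp.

Compute partial derivatives:
  f_x = -6*x**2 - 2*x*y - 16*x - 2*y**2 - 10*y - 18.
  f_y = -x**2 - 4*x*y - 10*x - 3*y**2 - 14*y - 17.
Scan x_0 ∈ {−4, ..., 4}. For each x_0, f_y(x_0, y) is a polynomial in y; find its integer roots y ∈ {−4, ..., 4}, then test f_x and f at those candidates.
  x = -4: f_y(-4, y) = -3*y**2 + 2*y + 7; no integer root y with |y| ≤ 4.
  x = -3: f_y(-3, y) = -3*y**2 - 2*y + 4; no integer root y with |y| ≤ 4.
  x = -2: f_y(-2, y) = -3*y**2 - 6*y - 1; no integer root y with |y| ≤ 4.
  x = -1: f_y(-1, y) = -3*y**2 - 10*y - 8; vanishes at y ∈ {-2}. (-1, -2): f_x = 0, f = 0 — SINGULAR.
  x = 0: f_y(0, y) = -3*y**2 - 14*y - 17; no integer root y with |y| ≤ 4.
  x = 1: f_y(1, y) = -3*y**2 - 18*y - 28; no integer root y with |y| ≤ 4.
  x = 2: f_y(2, y) = -3*y**2 - 22*y - 41; no integer root y with |y| ≤ 4.
  x = 3: f_y(3, y) = -3*y**2 - 26*y - 56; vanishes at y ∈ {-4}. (3, -4): f_x = -88 ≠ 0.
  x = 4: f_y(4, y) = -3*y**2 - 30*y - 73; no integer root y with |y| ≤ 4.
Only singular point on the grid: (-1, -2).
Classify: substitute x = -1 + u, y = -2 + v and expand: f = -2*u**3 - u**2*v - 2*u*v**2 - v**3 + v**2.
No constant or linear terms (consistent with a singular point). Quadratic part: v**2. Cubic part: -2*u**3 - u**2*v - 2*u*v**2 - v**3.
The quadratic part v**2 is a perfect square, so there is a single (double) tangent line v = 0, i.e. y = -2. Restricting the cubic part to that line (v = 0) leaves -2*u**3 ≠ 0, so f is not divisible by v and the branch is v² ≈ 2*u**3 to lowest order — this is a cusp.
Classification: cusp.


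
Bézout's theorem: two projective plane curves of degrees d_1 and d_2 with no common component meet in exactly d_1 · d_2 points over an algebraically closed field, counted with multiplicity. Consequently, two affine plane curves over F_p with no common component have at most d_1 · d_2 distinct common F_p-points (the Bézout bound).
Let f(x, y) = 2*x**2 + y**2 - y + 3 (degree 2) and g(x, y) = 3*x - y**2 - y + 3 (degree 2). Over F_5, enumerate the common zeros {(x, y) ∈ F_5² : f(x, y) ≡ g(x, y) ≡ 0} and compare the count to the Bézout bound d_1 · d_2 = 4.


Common zeros: {(4, 0)}; count = 1; Bézout bound = 4.

deg(f) = 2, deg(g) = 2, so Bézout bound = 4.
Scan x ∈ F_5. For each x, list the y ∈ F_5 with f(x, y) ≡ 0 and those with g(x, y) ≡ 0 (mod 5); the common zeros in that column are the intersection.
  x = 0: f ≡ 0 at y ∈ {2, 4}; g ≡ 0 at y ∈ ∅; common: ∅.
  x = 1: f ≡ 0 at y ∈ {0, 1}; g ≡ 0 at y ∈ {2}; common: ∅.
  x = 2: f ≡ 0 at y ∈ ∅; g ≡ 0 at y ∈ ∅; common: ∅.
  x = 3: f ≡ 0 at y ∈ ∅; g ≡ 0 at y ∈ {1, 3}; common: ∅.
  x = 4: f ≡ 0 at y ∈ {0, 1}; g ≡ 0 at y ∈ {0, 4}; common: {0}.
Collecting: common zeros = {(4, 0)}, so the count is 1.
Comparison with the Bézout bound: 1 ≤ 4 = deg(f)·deg(g), as expected for curves with no common component (the affine F_5-count falls short of the bound because intersections may lie at infinity, over extension fields, or carry multiplicity).


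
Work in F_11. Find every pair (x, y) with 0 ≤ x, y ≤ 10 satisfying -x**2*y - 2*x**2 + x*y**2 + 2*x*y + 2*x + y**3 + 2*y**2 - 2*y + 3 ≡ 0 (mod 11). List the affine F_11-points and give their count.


Affine F_11-points: {(0, 8), (1, 5), (2, 9), (3, 10), (4, 4), (6, 8), (8, 7), (9, 5), (9, 7), (9, 10)}; count = 10.

For each of the 121 pairs (x, y) ∈ F_11², evaluate f(x, y) mod 11. Record the zeros.
  x = 0: [0↦3, 1↦4, 2↦4, 3↦9, 4↦3, 5↦3, 6↦4, 7↦1, 8↦0, 9↦7, 10↦6]  zeros at y ∈ {8}
  x = 1: [0↦3, 1↦6, 2↦10, 3↦10, 4↦1, 5↦0, 6↦2, 7↦2, 8↦6, 9↦9, 10↦6]  zeros at y ∈ {5}
  x = 2: [0↦10, 1↦2, 2↦8, 3↦1, 4↦9, 5↦5, 6↦6, 7↦7, 8↦3, 9↦0, 10↦4]  zeros at y ∈ {9}
  x = 3: [0↦2, 1↦3, 2↦9, 3↦4, 4↦5, 5↦7, 6↦5, 7↦5, 8↦2, 9↦2, 10↦0]  zeros at y ∈ {10}
  x = 4: [0↦1, 1↦9, 2↦2, 3↦8, 4↦0, 5↦6, 6↦10, 7↦7, 8↦3, 9↦4, 10↦5]  zeros at y ∈ {4}
  x = 5: [0↦7, 1↦9, 2↦9, 3↦2, 4↦5, 5↦2, 6↦10, 7↦2, 8↦6, 9↦6, 10↦8]  zeros at y ∈ ∅
  x = 6: [0↦9, 1↦3, 2↦8, 3↦8, 4↦9, 5↦6, 6↦5, 7↦1, 8↦0, 9↦8, 10↦9]  zeros at y ∈ {8}
  x = 7: [0↦7, 1↦2, 2↦10, 3↦4, 4↦1, 5↦7, 6↦6, 7↦4, 8↦7, 9↦10, 10↦8]  zeros at y ∈ ∅
  x = 8: [0↦1, 1↦6, 2↦4, 3↦1, 4↦3, 5↦5, 6↦2, 7↦0, 8↦5, 9↦1, 10↦5]  zeros at y ∈ {7}
  x = 9: [0↦2, 1↦4, 2↦1, 3↦10, 4↦4, 5↦0, 6↦4, 7↦0, 8↦5, 9↦3, 10↦0]  zeros at y ∈ {5, 7, 10}
  x = 10: [0↦10, 1↦7, 2↦1, 3↦9, 4↦4, 5↦3, 6↦1, 7↦4, 8↦7, 9↦5, 10↦4]  zeros at y ∈ ∅
Collecting zeros: affine points = {(0, 8), (1, 5), (2, 9), (3, 10), (4, 4), (6, 8), (8, 7), (9, 5), (9, 7), (9, 10)}.
Total count |C(F_11)_aff| = 10.


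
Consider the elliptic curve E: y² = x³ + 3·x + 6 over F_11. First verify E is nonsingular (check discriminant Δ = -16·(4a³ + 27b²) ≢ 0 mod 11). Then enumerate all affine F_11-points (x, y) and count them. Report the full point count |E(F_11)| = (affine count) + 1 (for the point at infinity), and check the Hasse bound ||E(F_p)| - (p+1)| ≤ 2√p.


Affine points = {(2, 3), (2, 8), (3, 3), (3, 8), (4, 4), (4, 7), (5, 5), (5, 6), (6, 3), (6, 8), (8, 5), (8, 6), (9, 5), (9, 6)}; affine count = 14; |E(F_11)| = 15.

Discriminant check: Δ ∝ 4a³ + 27b² = 4·3³ + 27·6² = 4·27 + 27·36 ≡ 2 (mod 11). Nonzero ⇒ E is nonsingular.
For each x ∈ F_11, compute rhs = x³ + 3·x + 6 mod 11, then count y ∈ F_11 with y² ≡ rhs.
  x = 0: rhs = 6, matching y values: none (0 points).
  x = 1: rhs = 10, matching y values: none (0 points).
  x = 2: rhs = 9, matching y values: 3, 8 (2 points).
  x = 3: rhs = 9, matching y values: 3, 8 (2 points).
  x = 4: rhs = 5, matching y values: 4, 7 (2 points).
  x = 5: rhs = 3, matching y values: 5, 6 (2 points).
  x = 6: rhs = 9, matching y values: 3, 8 (2 points).
  x = 7: rhs = 7, matching y values: none (0 points).
  x = 8: rhs = 3, matching y values: 5, 6 (2 points).
  x = 9: rhs = 3, matching y values: 5, 6 (2 points).
  x = 10: rhs = 2, matching y values: none (0 points).
Total affine count: 14.
Full point count |E(F_11)| = 14 + 1 = 15.
Hasse bound: |15 − (11+1)| = |3| = 3 ≤ 2√11 ≈ 6.6332 ✓.


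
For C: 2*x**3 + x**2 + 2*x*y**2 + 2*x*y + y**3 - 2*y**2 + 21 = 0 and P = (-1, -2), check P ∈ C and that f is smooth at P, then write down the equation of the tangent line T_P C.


Tangent line at P: 8*x + 26*y + 60 = 0.

Step 1: f(-1, -2) = 0, so P lies on C.
Step 2: partial derivatives
  f_x(x, y) = 6*x**2 + 2*x + 2*y**2 + 2*y, f_y(x, y) = 4*x*y + 2*x + 3*y**2 - 4*y.
  f_x(P) = 8, f_y(P) = 26 (gradient nonzero, so P is smooth).
Step 3: tangent line at P: 8·(x − -1) + 26·(y − -2) = 0.
Expanding: 8*x + 26*y + 60 = 0.


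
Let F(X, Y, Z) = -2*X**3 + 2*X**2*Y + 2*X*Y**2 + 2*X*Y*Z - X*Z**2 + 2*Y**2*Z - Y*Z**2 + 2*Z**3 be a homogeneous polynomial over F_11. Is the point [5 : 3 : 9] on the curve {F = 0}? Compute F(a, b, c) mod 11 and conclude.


F(5,3,9) ≡ 0 (mod 11); P is on the curve.

Evaluate F(5, 3, 9) term-by-term (mod 11).
  -2*X**3 ↦ -2·125·1·1 = -250
  2*X**2*Y ↦ 2·25·3·1 = 150
  2*X*Y**2 ↦ 2·5·9·1 = 90
  2*X*Y*Z ↦ 2·5·3·9 = 270
  -X*Z**2 ↦ -1·5·1·81 = -405
  2*Y**2*Z ↦ 2·1·9·9 = 162
  -Y*Z**2 ↦ -1·1·3·81 = -243
  2*Z**3 ↦ 2·1·1·729 = 1458
Sum: F(5, 3, 9) = (-250) + (150) + (90) + (270) + (-405) + (162) + (-243) + (1458) = 1232.
Reducing mod 11: 1232 ≡ 0 (mod 11).
Since F(a, b, c) ≡ 0 (mod 11), P lies on the curve.


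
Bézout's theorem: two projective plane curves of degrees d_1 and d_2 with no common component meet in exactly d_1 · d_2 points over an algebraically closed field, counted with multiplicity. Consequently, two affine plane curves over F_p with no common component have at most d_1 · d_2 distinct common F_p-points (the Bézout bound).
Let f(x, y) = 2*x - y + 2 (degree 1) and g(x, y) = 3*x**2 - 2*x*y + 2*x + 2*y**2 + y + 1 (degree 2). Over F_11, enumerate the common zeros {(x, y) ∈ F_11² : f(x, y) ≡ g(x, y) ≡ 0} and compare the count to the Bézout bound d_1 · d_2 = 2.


Common zeros: {(0, 2), (4, 10)}; count = 2; Bézout bound = 2.

deg(f) = 1, deg(g) = 2, so Bézout bound = 2.
Scan x ∈ F_11. For each x, list the y ∈ F_11 with f(x, y) ≡ 0 and those with g(x, y) ≡ 0 (mod 11); the common zeros in that column are the intersection.
  x = 0: f ≡ 0 at y ∈ {2}; g ≡ 0 at y ∈ {2, 3}; common: {2}.
  x = 1: f ≡ 0 at y ∈ {4}; g ≡ 0 at y ∈ ∅; common: ∅.
  x = 2: f ≡ 0 at y ∈ {6}; g ≡ 0 at y ∈ {8, 10}; common: ∅.
  x = 3: f ≡ 0 at y ∈ {8}; g ≡ 0 at y ∈ ∅; common: ∅.
  x = 4: f ≡ 0 at y ∈ {10}; g ≡ 0 at y ∈ {10}; common: {10}.
  x = 5: f ≡ 0 at y ∈ {1}; g ≡ 0 at y ∈ {3, 7}; common: ∅.
  x = 6: f ≡ 0 at y ∈ {3}; g ≡ 0 at y ∈ {0}; common: ∅.
  x = 7: f ≡ 0 at y ∈ {5}; g ≡ 0 at y ∈ ∅; common: ∅.
  x = 8: f ≡ 0 at y ∈ {7}; g ≡ 0 at y ∈ {0, 2}; common: ∅.
  x = 9: f ≡ 0 at y ∈ {9}; g ≡ 0 at y ∈ ∅; common: ∅.
  x = 10: f ≡ 0 at y ∈ {0}; g ≡ 0 at y ∈ {7, 8}; common: ∅.
Collecting: common zeros = {(0, 2), (4, 10)}, so the count is 2.
Comparison with the Bézout bound: 2 ≤ 2 = deg(f)·deg(g), as expected for curves with no common component (the bound is attained).


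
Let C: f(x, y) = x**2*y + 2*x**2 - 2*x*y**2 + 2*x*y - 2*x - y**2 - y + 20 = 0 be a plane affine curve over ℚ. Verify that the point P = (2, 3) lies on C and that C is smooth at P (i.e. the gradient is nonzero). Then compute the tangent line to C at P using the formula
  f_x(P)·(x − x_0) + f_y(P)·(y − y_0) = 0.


Tangent line at P: 6*x - 23*y + 57 = 0.

Step 1: f(2, 3) = 0, so P lies on C.
Step 2: partial derivatives
  f_x(x, y) = 2*x*y + 4*x - 2*y**2 + 2*y - 2, f_y(x, y) = x**2 - 4*x*y + 2*x - 2*y - 1.
  f_x(P) = 6, f_y(P) = -23 (gradient nonzero, so P is smooth).
Step 3: tangent line at P: 6·(x − 2) + -23·(y − 3) = 0.
Expanding: 6*x - 23*y + 57 = 0.


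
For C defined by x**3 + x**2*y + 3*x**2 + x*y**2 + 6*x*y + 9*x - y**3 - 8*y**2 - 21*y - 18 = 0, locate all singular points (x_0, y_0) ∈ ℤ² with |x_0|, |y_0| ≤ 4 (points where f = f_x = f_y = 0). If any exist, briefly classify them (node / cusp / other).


Singular points: {(0, -3)}; classification: cusp.

Compute partial derivatives:
  f_x = 3*x**2 + 2*x*y + 6*x + y**2 + 6*y + 9.
  f_y = x**2 + 2*x*y + 6*x - 3*y**2 - 16*y - 21.
Scan x_0 ∈ {−4, ..., 4}. For each x_0, f_y(x_0, y) is a polynomial in y; find its integer roots y ∈ {−4, ..., 4}, then test f_x and f at those candidates.
  x = -4: f_y(-4, y) = -3*y**2 - 24*y - 29; no integer root y with |y| ≤ 4.
  x = -3: f_y(-3, y) = -3*y**2 - 22*y - 30; no integer root y with |y| ≤ 4.
  x = -2: f_y(-2, y) = -3*y**2 - 20*y - 29; no integer root y with |y| ≤ 4.
  x = -1: f_y(-1, y) = -3*y**2 - 18*y - 26; no integer root y with |y| ≤ 4.
  x = 0: f_y(0, y) = -3*y**2 - 16*y - 21; vanishes at y ∈ {-3}. (0, -3): f_x = 0, f = 0 — SINGULAR.
  x = 1: f_y(1, y) = -3*y**2 - 14*y - 14; no integer root y with |y| ≤ 4.
  x = 2: f_y(2, y) = -3*y**2 - 12*y - 5; no integer root y with |y| ≤ 4.
  x = 3: f_y(3, y) = -3*y**2 - 10*y + 6; no integer root y with |y| ≤ 4.
  x = 4: f_y(4, y) = -3*y**2 - 8*y + 19; no integer root y with |y| ≤ 4.
Only singular point on the grid: (0, -3).
Classify: substitute x = 0 + u, y = -3 + v and expand: f = u**3 + u**2*v + u*v**2 - v**3 + v**2.
No constant or linear terms (consistent with a singular point). Quadratic part: v**2. Cubic part: u**3 + u**2*v + u*v**2 - v**3.
The quadratic part v**2 is a perfect square, so there is a single (double) tangent line v = 0, i.e. y = -3. Restricting the cubic part to that line (v = 0) leaves u**3 ≠ 0, so f is not divisible by v and the branch is v² ≈ -u**3 to lowest order — this is a cusp.
Classification: cusp.


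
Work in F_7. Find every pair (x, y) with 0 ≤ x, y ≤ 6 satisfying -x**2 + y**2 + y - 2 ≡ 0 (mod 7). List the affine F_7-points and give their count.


Affine F_7-points: {(0, 1), (0, 5), (2, 2), (2, 4), (5, 2), (5, 4)}; count = 6.

For each of the 49 pairs (x, y) ∈ F_7², evaluate f(x, y) mod 7. Record the zeros.
  x = 0: [0↦5, 1↦0, 2↦4, 3↦3, 4↦4, 5↦0, 6↦5]  zeros at y ∈ {1, 5}
  x = 1: [0↦4, 1↦6, 2↦3, 3↦2, 4↦3, 5↦6, 6↦4]  zeros at y ∈ ∅
  x = 2: [0↦1, 1↦3, 2↦0, 3↦6, 4↦0, 5↦3, 6↦1]  zeros at y ∈ {2, 4}
  x = 3: [0↦3, 1↦5, 2↦2, 3↦1, 4↦2, 5↦5, 6↦3]  zeros at y ∈ ∅
  x = 4: [0↦3, 1↦5, 2↦2, 3↦1, 4↦2, 5↦5, 6↦3]  zeros at y ∈ ∅
  x = 5: [0↦1, 1↦3, 2↦0, 3↦6, 4↦0, 5↦3, 6↦1]  zeros at y ∈ {2, 4}
  x = 6: [0↦4, 1↦6, 2↦3, 3↦2, 4↦3, 5↦6, 6↦4]  zeros at y ∈ ∅
Collecting zeros: affine points = {(0, 1), (0, 5), (2, 2), (2, 4), (5, 2), (5, 4)}.
Total count |C(F_7)_aff| = 6.


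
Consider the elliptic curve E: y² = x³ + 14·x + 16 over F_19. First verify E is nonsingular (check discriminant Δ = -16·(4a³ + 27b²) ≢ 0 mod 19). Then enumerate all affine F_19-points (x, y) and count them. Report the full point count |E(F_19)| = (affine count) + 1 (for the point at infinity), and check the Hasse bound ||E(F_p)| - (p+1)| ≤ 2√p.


Affine points = {(0, 4), (0, 15), (3, 3), (3, 16), (7, 1), (7, 18), (9, 4), (9, 15), (10, 4), (10, 15), (11, 0), (13, 1), (13, 18), (14, 7), (14, 12), (16, 2), (16, 17), (18, 1), (18, 18)}; affine count = 19; |E(F_19)| = 20.

Discriminant check: Δ ∝ 4a³ + 27b² = 4·14³ + 27·16² = 4·2744 + 27·256 ≡ 9 (mod 19). Nonzero ⇒ E is nonsingular.
For each x ∈ F_19, compute rhs = x³ + 14·x + 16 mod 19, then count y ∈ F_19 with y² ≡ rhs.
  x = 0: rhs = 16, matching y values: 4, 15 (2 points).
  x = 1: rhs = 12, matching y values: none (0 points).
  x = 2: rhs = 14, matching y values: none (0 points).
  x = 3: rhs = 9, matching y values: 3, 16 (2 points).
  x = 4: rhs = 3, matching y values: none (0 points).
  x = 5: rhs = 2, matching y values: none (0 points).
  x = 6: rhs = 12, matching y values: none (0 points).
  x = 7: rhs = 1, matching y values: 1, 18 (2 points).
  x = 8: rhs = 13, matching y values: none (0 points).
  x = 9: rhs = 16, matching y values: 4, 15 (2 points).
  x = 10: rhs = 16, matching y values: 4, 15 (2 points).
  x = 11: rhs = 0, matching y values: 0 (1 points).
  x = 12: rhs = 12, matching y values: none (0 points).
  x = 13: rhs = 1, matching y values: 1, 18 (2 points).
  x = 14: rhs = 11, matching y values: 7, 12 (2 points).
  x = 15: rhs = 10, matching y values: none (0 points).
  x = 16: rhs = 4, matching y values: 2, 17 (2 points).
  x = 17: rhs = 18, matching y values: none (0 points).
  x = 18: rhs = 1, matching y values: 1, 18 (2 points).
Total affine count: 19.
Full point count |E(F_19)| = 19 + 1 = 20.
Hasse bound: |20 − (19+1)| = |0| = 0 ≤ 2√19 ≈ 8.7178 ✓.


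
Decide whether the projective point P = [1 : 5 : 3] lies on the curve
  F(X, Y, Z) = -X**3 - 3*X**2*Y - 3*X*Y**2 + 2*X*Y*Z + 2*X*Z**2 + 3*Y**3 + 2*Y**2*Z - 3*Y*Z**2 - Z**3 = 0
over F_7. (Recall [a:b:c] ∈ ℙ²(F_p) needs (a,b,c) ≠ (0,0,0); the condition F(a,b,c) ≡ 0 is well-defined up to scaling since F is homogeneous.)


F(1,5,3) ≡ 5 (mod 7); P is NOT on the curve.

Evaluate F(1, 5, 3) term-by-term (mod 7).
  -X**3 ↦ -1·1·1·1 = -1
  -3*X**2*Y ↦ -3·1·5·1 = -15
  -3*X*Y**2 ↦ -3·1·25·1 = -75
  2*X*Y*Z ↦ 2·1·5·3 = 30
  2*X*Z**2 ↦ 2·1·1·9 = 18
  3*Y**3 ↦ 3·1·125·1 = 375
  2*Y**2*Z ↦ 2·1·25·3 = 150
  -3*Y*Z**2 ↦ -3·1·5·9 = -135
  -Z**3 ↦ -1·1·1·27 = -27
Sum: F(1, 5, 3) = (-1) + (-15) + (-75) + (30) + (18) + (375) + (150) + (-135) + (-27) = 320.
Reducing mod 7: 320 ≡ 5 (mod 7).
Since F(a, b, c) ≡ 5 ≠ 0 (mod 7), P does NOT lie on the curve.


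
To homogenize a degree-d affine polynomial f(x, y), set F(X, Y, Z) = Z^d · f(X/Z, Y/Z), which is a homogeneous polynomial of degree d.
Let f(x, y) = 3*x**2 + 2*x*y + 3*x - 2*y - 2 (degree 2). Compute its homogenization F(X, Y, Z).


F(X, Y, Z) = 3*X**2 + 2*X*Y + 3*X*Z - 2*Y*Z - 2*Z**2

deg(f) = 2.
Substitute x = X/Z, y = Y/Z into f, then multiply by Z^2.
  monomial 3·x^2·y^0 ↦ 3·X^2·Y^0·Z^0.
  monomial 2·x^1·y^1 ↦ 2·X^1·Y^1·Z^0.
  monomial 3·x^1·y^0 ↦ 3·X^1·Y^0·Z^1.
  monomial -2·x^0·y^1 ↦ -2·X^0·Y^1·Z^1.
  monomial -2·x^0·y^0 ↦ -2·X^0·Y^0·Z^2.
Collecting: F(X, Y, Z) = 3*X**2 + 2*X*Y + 3*X*Z - 2*Y*Z - 2*Z**2.


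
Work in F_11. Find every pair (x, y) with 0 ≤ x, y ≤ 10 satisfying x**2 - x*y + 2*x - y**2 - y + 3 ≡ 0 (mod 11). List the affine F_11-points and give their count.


Affine F_11-points: {(2, 0), (2, 8), (3, 9), (4, 8), (4, 9), (5, 2), (5, 3), (6, 2), (7, 0), (7, 3)}; count = 10.

For each of the 121 pairs (x, y) ∈ F_11², evaluate f(x, y) mod 11. Record the zeros.
  x = 0: [0↦3, 1↦1, 2↦8, 3↦2, 4↦5, 5↦6, 6↦5, 7↦2, 8↦8, 9↦1, 10↦3]  zeros at y ∈ ∅
  x = 1: [0↦6, 1↦3, 2↦9, 3↦2, 4↦4, 5↦4, 6↦2, 7↦9, 8↦3, 9↦6, 10↦7]  zeros at y ∈ ∅
  x = 2: [0↦0, 1↦7, 2↦1, 3↦4, 4↦5, 5↦4, 6↦1, 7↦7, 8↦0, 9↦2, 10↦2]  zeros at y ∈ {0, 8}
  x = 3: [0↦7, 1↦2, 2↦6, 3↦8, 4↦8, 5↦6, 6↦2, 7↦7, 8↦10, 9↦0, 10↦10]  zeros at y ∈ {9}
  x = 4: [0↦5, 1↦10, 2↦2, 3↦3, 4↦2, 5↦10, 6↦5, 7↦9, 8↦0, 9↦0, 10↦9]  zeros at y ∈ {8, 9}
  x = 5: [0↦5, 1↦9, 2↦0, 3↦0, 4↦9, 5↦5, 6↦10, 7↦2, 8↦3, 9↦2, 10↦10]  zeros at y ∈ {2, 3}
  x = 6: [0↦7, 1↦10, 2↦0, 3↦10, 4↦7, 5↦2, 6↦6, 7↦8, 8↦8, 9↦6, 10↦2]  zeros at y ∈ {2}
  x = 7: [0↦0, 1↦2, 2↦2, 3↦0, 4↦7, 5↦1, 6↦4, 7↦5, 8↦4, 9↦1, 10↦7]  zeros at y ∈ {0, 3}
  x = 8: [0↦6, 1↦7, 2↦6, 3↦3, 4↦9, 5↦2, 6↦4, 7↦4, 8↦2, 9↦9, 10↦3]  zeros at y ∈ ∅
  x = 9: [0↦3, 1↦3, 2↦1, 3↦8, 4↦2, 5↦5, 6↦6, 7↦5, 8↦2, 9↦8, 10↦1]  zeros at y ∈ ∅
  x = 10: [0↦2, 1↦1, 2↦9, 3↦4, 4↦8, 5↦10, 6↦10, 7↦8, 8↦4, 9↦9, 10↦1]  zeros at y ∈ ∅
Collecting zeros: affine points = {(2, 0), (2, 8), (3, 9), (4, 8), (4, 9), (5, 2), (5, 3), (6, 2), (7, 0), (7, 3)}.
Total count |C(F_11)_aff| = 10.


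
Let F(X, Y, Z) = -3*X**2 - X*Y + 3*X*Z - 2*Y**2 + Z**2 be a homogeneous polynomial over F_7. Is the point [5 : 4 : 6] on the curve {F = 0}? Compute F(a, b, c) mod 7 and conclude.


F(5,4,6) ≡ 6 (mod 7); P is NOT on the curve.

Evaluate F(5, 4, 6) term-by-term (mod 7).
  -3*X**2 ↦ -3·25·1·1 = -75
  -X*Y ↦ -1·5·4·1 = -20
  3*X*Z ↦ 3·5·1·6 = 90
  -2*Y**2 ↦ -2·1·16·1 = -32
  Z**2 ↦ 1·1·1·36 = 36
Sum: F(5, 4, 6) = (-75) + (-20) + (90) + (-32) + (36) = -1.
Reducing mod 7: -1 ≡ 6 (mod 7).
Since F(a, b, c) ≡ 6 ≠ 0 (mod 7), P does NOT lie on the curve.


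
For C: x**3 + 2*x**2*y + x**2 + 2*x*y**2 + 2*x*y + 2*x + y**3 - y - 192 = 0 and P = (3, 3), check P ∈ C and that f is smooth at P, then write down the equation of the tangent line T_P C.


Tangent line at P: 95*x + 86*y - 543 = 0.

Step 1: f(3, 3) = 0, so P lies on C.
Step 2: partial derivatives
  f_x(x, y) = 3*x**2 + 4*x*y + 2*x + 2*y**2 + 2*y + 2, f_y(x, y) = 2*x**2 + 4*x*y + 2*x + 3*y**2 - 1.
  f_x(P) = 95, f_y(P) = 86 (gradient nonzero, so P is smooth).
Step 3: tangent line at P: 95·(x − 3) + 86·(y − 3) = 0.
Expanding: 95*x + 86*y - 543 = 0.


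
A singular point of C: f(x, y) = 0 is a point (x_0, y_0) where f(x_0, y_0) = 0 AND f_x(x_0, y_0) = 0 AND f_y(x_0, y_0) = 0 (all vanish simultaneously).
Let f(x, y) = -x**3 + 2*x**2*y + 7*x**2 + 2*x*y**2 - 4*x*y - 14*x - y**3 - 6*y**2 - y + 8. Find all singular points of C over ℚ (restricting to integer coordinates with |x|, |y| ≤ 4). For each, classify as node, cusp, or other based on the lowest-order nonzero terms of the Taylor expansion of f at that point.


Singular points: {(2, -1)}; classification: node.

Compute partial derivatives:
  f_x = -3*x**2 + 4*x*y + 14*x + 2*y**2 - 4*y - 14.
  f_y = 2*x**2 + 4*x*y - 4*x - 3*y**2 - 12*y - 1.
Scan x_0 ∈ {−4, ..., 4}. For each x_0, f_y(x_0, y) is a polynomial in y; find its integer roots y ∈ {−4, ..., 4}, then test f_x and f at those candidates.
  x = -4: f_y(-4, y) = -3*y**2 - 28*y + 47; no integer root y with |y| ≤ 4.
  x = -3: f_y(-3, y) = -3*y**2 - 24*y + 29; no integer root y with |y| ≤ 4.
  x = -2: f_y(-2, y) = -3*y**2 - 20*y + 15; no integer root y with |y| ≤ 4.
  x = -1: f_y(-1, y) = -3*y**2 - 16*y + 5; no integer root y with |y| ≤ 4.
  x = 0: f_y(0, y) = -3*y**2 - 12*y - 1; no integer root y with |y| ≤ 4.
  x = 1: f_y(1, y) = -3*y**2 - 8*y - 3; no integer root y with |y| ≤ 4.
  x = 2: f_y(2, y) = -3*y**2 - 4*y - 1; vanishes at y ∈ {-1}. (2, -1): f_x = 0, f = 0 — SINGULAR.
  x = 3: f_y(3, y) = 5 - 3*y**2; no integer root y with |y| ≤ 4.
  x = 4: f_y(4, y) = -3*y**2 + 4*y + 15; vanishes at y ∈ {3}. (4, 3): f_x = 48 ≠ 0.
Only singular point on the grid: (2, -1).
Classify: substitute x = 2 + u, y = -1 + v and expand: f = -u**3 + 2*u**2*v - u**2 + 2*u*v**2 - v**3 + v**2.
No constant or linear terms (consistent with a singular point). Quadratic part: -u**2 + v**2. Cubic part: -u**3 + 2*u**2*v + 2*u*v**2 - v**3.
The quadratic part v**2 - u**2 = (v − u)(v + u) splits into two distinct linear factors, so there are two distinct tangent lines y − -1 = ±(x − 2) — this is a node (ordinary double point).
Classification: node.


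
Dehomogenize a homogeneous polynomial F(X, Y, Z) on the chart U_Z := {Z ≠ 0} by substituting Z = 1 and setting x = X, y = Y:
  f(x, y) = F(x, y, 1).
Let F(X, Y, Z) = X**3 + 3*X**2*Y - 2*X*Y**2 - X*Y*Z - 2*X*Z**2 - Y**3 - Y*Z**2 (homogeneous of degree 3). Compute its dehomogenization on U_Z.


f(x, y) = x**3 + 3*x**2*y - 2*x*y**2 - x*y - 2*x - y**3 - y

On U_Z we set Z = 1. Each monomial c·X^i·Y^j·Z^k in F becomes c·x^i·y^j·1^k = c·x^i·y^j.
Substituting Z = 1: F(X, Y, 1) = x**3 + 3*x**2*y - 2*x*y**2 - x*y - 2*x - y**3 - y.
Note: deg(f) ≤ deg(F) = 3; strict inequality happens when F is divisible by Z (lost terms).


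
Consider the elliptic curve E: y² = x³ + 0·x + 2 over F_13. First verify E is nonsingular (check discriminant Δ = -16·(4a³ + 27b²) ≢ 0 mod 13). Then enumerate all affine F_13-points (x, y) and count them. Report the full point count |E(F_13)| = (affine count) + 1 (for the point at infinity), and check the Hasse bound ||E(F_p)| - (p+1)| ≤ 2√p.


Affine points = {(1, 4), (1, 9), (2, 6), (2, 7), (3, 4), (3, 9), (4, 1), (4, 12), (5, 6), (5, 7), (6, 6), (6, 7), (9, 4), (9, 9), (10, 1), (10, 12), (12, 1), (12, 12)}; affine count = 18; |E(F_13)| = 19.

Discriminant check: Δ ∝ 4a³ + 27b² = 4·0³ + 27·2² = 4·0 + 27·4 ≡ 4 (mod 13). Nonzero ⇒ E is nonsingular.
For each x ∈ F_13, compute rhs = x³ + 0·x + 2 mod 13, then count y ∈ F_13 with y² ≡ rhs.
  x = 0: rhs = 2, matching y values: none (0 points).
  x = 1: rhs = 3, matching y values: 4, 9 (2 points).
  x = 2: rhs = 10, matching y values: 6, 7 (2 points).
  x = 3: rhs = 3, matching y values: 4, 9 (2 points).
  x = 4: rhs = 1, matching y values: 1, 12 (2 points).
  x = 5: rhs = 10, matching y values: 6, 7 (2 points).
  x = 6: rhs = 10, matching y values: 6, 7 (2 points).
  x = 7: rhs = 7, matching y values: none (0 points).
  x = 8: rhs = 7, matching y values: none (0 points).
  x = 9: rhs = 3, matching y values: 4, 9 (2 points).
  x = 10: rhs = 1, matching y values: 1, 12 (2 points).
  x = 11: rhs = 7, matching y values: none (0 points).
  x = 12: rhs = 1, matching y values: 1, 12 (2 points).
Total affine count: 18.
Full point count |E(F_13)| = 18 + 1 = 19.
Hasse bound: |19 − (13+1)| = |5| = 5 ≤ 2√13 ≈ 7.2111 ✓.


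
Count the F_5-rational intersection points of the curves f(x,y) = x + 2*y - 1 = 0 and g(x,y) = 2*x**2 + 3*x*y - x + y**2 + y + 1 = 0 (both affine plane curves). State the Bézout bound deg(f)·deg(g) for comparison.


Common zeros: {(2, 2)}; count = 1; Bézout bound = 2.

deg(f) = 1, deg(g) = 2, so Bézout bound = 2.
Scan x ∈ F_5. For each x, list the y ∈ F_5 with f(x, y) ≡ 0 and those with g(x, y) ≡ 0 (mod 5); the common zeros in that column are the intersection.
  x = 0: f ≡ 0 at y ∈ {3}; g ≡ 0 at y ∈ ∅; common: ∅.
  x = 1: f ≡ 0 at y ∈ {0}; g ≡ 0 at y ∈ ∅; common: ∅.
  x = 2: f ≡ 0 at y ∈ {2}; g ≡ 0 at y ∈ {1, 2}; common: {2}.
  x = 3: f ≡ 0 at y ∈ {4}; g ≡ 0 at y ∈ {2, 3}; common: ∅.
  x = 4: f ≡ 0 at y ∈ {1}; g ≡ 0 at y ∈ ∅; common: ∅.
Collecting: common zeros = {(2, 2)}, so the count is 1.
Comparison with the Bézout bound: 1 ≤ 2 = deg(f)·deg(g), as expected for curves with no common component (the affine F_5-count falls short of the bound because intersections may lie at infinity, over extension fields, or carry multiplicity).


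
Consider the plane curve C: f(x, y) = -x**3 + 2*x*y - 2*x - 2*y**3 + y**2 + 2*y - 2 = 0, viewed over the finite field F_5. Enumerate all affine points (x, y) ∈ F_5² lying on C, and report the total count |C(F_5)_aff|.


Affine F_5-points: {(0, 2), (1, 0), (3, 0), (3, 4), (4, 1)}; count = 5.

For each of the 25 pairs (x, y) ∈ F_5², evaluate f(x, y) mod 5. Record the zeros.
  x = 0: [0↦3, 1↦4, 2↦0, 3↦4, 4↦4]  zeros at y ∈ {2}
  x = 1: [0↦0, 1↦3, 2↦1, 3↦2, 4↦4]  zeros at y ∈ {0}
  x = 2: [0↦1, 1↦1, 2↦1, 3↦4, 4↦3]  zeros at y ∈ ∅
  x = 3: [0↦0, 1↦2, 2↦4, 3↦4, 4↦0]  zeros at y ∈ {0, 4}
  x = 4: [0↦1, 1↦0, 2↦4, 3↦1, 4↦4]  zeros at y ∈ {1}
Collecting zeros: affine points = {(0, 2), (1, 0), (3, 0), (3, 4), (4, 1)}.
Total count |C(F_5)_aff| = 5.


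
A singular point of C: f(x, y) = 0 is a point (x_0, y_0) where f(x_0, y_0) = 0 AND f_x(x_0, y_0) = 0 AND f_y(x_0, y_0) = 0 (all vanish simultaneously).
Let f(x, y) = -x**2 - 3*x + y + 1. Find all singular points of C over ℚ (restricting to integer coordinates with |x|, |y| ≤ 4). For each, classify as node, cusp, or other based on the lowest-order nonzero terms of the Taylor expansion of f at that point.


No singular points in the scanned grid; C is smooth there.

Compute partial derivatives:
  f_x = -2*x - 3.
  f_y = 1.
f_y = 1 is a nonzero constant, so f_y never vanishes: no point (x, y) can satisfy f = f_x = f_y = 0. In particular no (x, y) ∈ {−4, ..., 4}² is singular; the curve is smooth.


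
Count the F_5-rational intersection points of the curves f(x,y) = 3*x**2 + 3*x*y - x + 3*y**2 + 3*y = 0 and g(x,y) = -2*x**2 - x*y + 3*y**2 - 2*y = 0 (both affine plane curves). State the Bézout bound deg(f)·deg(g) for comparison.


Common zeros: {(0, 0), (0, 4), (3, 4)}; count = 3; Bézout bound = 4.

deg(f) = 2, deg(g) = 2, so Bézout bound = 4.
Scan x ∈ F_5. For each x, list the y ∈ F_5 with f(x, y) ≡ 0 and those with g(x, y) ≡ 0 (mod 5); the common zeros in that column are the intersection.
  x = 0: f ≡ 0 at y ∈ {0, 4}; g ≡ 0 at y ∈ {0, 4}; common: {0, 4}.
  x = 1: f ≡ 0 at y ∈ ∅; g ≡ 0 at y ∈ ∅; common: ∅.
  x = 2: f ≡ 0 at y ∈ {0, 2}; g ≡ 0 at y ∈ ∅; common: ∅.
  x = 3: f ≡ 0 at y ∈ {2, 4}; g ≡ 0 at y ∈ {1, 4}; common: {4}.
  x = 4: f ≡ 0 at y ∈ ∅; g ≡ 0 at y ∈ {1}; common: ∅.
Collecting: common zeros = {(0, 0), (0, 4), (3, 4)}, so the count is 3.
Comparison with the Bézout bound: 3 ≤ 4 = deg(f)·deg(g), as expected for curves with no common component (the affine F_5-count falls short of the bound because intersections may lie at infinity, over extension fields, or carry multiplicity).


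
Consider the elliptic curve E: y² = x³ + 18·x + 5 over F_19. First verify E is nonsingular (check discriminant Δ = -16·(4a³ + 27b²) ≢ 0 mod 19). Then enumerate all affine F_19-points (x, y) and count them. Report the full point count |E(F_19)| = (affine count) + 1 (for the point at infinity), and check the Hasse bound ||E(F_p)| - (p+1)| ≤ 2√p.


Affine points = {(0, 9), (0, 10), (1, 9), (1, 10), (2, 7), (2, 12), (5, 7), (5, 12), (6, 5), (6, 14), (10, 8), (10, 11), (12, 7), (12, 12), (13, 2), (13, 17), (16, 0), (18, 9), (18, 10)}; affine count = 19; |E(F_19)| = 20.

Discriminant check: Δ ∝ 4a³ + 27b² = 4·18³ + 27·5² = 4·5832 + 27·25 ≡ 6 (mod 19). Nonzero ⇒ E is nonsingular.
For each x ∈ F_19, compute rhs = x³ + 18·x + 5 mod 19, then count y ∈ F_19 with y² ≡ rhs.
  x = 0: rhs = 5, matching y values: 9, 10 (2 points).
  x = 1: rhs = 5, matching y values: 9, 10 (2 points).
  x = 2: rhs = 11, matching y values: 7, 12 (2 points).
  x = 3: rhs = 10, matching y values: none (0 points).
  x = 4: rhs = 8, matching y values: none (0 points).
  x = 5: rhs = 11, matching y values: 7, 12 (2 points).
  x = 6: rhs = 6, matching y values: 5, 14 (2 points).
  x = 7: rhs = 18, matching y values: none (0 points).
  x = 8: rhs = 15, matching y values: none (0 points).
  x = 9: rhs = 3, matching y values: none (0 points).
  x = 10: rhs = 7, matching y values: 8, 11 (2 points).
  x = 11: rhs = 14, matching y values: none (0 points).
  x = 12: rhs = 11, matching y values: 7, 12 (2 points).
  x = 13: rhs = 4, matching y values: 2, 17 (2 points).
  x = 14: rhs = 18, matching y values: none (0 points).
  x = 15: rhs = 2, matching y values: none (0 points).
  x = 16: rhs = 0, matching y values: 0 (1 points).
  x = 17: rhs = 18, matching y values: none (0 points).
  x = 18: rhs = 5, matching y values: 9, 10 (2 points).
Total affine count: 19.
Full point count |E(F_19)| = 19 + 1 = 20.
Hasse bound: |20 − (19+1)| = |0| = 0 ≤ 2√19 ≈ 8.7178 ✓.


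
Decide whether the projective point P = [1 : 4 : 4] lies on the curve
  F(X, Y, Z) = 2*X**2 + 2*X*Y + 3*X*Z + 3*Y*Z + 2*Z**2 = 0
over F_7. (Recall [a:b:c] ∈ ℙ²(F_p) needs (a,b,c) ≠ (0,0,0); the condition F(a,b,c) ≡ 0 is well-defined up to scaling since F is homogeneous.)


F(1,4,4) ≡ 4 (mod 7); P is NOT on the curve.

Evaluate F(1, 4, 4) term-by-term (mod 7).
  2*X**2 ↦ 2·1·1·1 = 2
  2*X*Y ↦ 2·1·4·1 = 8
  3*X*Z ↦ 3·1·1·4 = 12
  3*Y*Z ↦ 3·1·4·4 = 48
  2*Z**2 ↦ 2·1·1·16 = 32
Sum: F(1, 4, 4) = (2) + (8) + (12) + (48) + (32) = 102.
Reducing mod 7: 102 ≡ 4 (mod 7).
Since F(a, b, c) ≡ 4 ≠ 0 (mod 7), P does NOT lie on the curve.


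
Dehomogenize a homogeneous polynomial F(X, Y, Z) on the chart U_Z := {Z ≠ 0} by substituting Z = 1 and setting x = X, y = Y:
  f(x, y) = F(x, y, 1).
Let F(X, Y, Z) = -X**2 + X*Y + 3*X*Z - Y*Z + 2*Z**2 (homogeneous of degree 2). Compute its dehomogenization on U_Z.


f(x, y) = -x**2 + x*y + 3*x - y + 2

On U_Z we set Z = 1. Each monomial c·X^i·Y^j·Z^k in F becomes c·x^i·y^j·1^k = c·x^i·y^j.
Substituting Z = 1: F(X, Y, 1) = -x**2 + x*y + 3*x - y + 2.
Note: deg(f) ≤ deg(F) = 2; strict inequality happens when F is divisible by Z (lost terms).


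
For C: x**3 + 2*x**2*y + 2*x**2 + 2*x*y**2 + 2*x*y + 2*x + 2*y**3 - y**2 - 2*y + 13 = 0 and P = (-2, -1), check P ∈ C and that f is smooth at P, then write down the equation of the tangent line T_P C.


Tangent line at P: 14*x + 18*y + 46 = 0.

Step 1: f(-2, -1) = 0, so P lies on C.
Step 2: partial derivatives
  f_x(x, y) = 3*x**2 + 4*x*y + 4*x + 2*y**2 + 2*y + 2, f_y(x, y) = 2*x**2 + 4*x*y + 2*x + 6*y**2 - 2*y - 2.
  f_x(P) = 14, f_y(P) = 18 (gradient nonzero, so P is smooth).
Step 3: tangent line at P: 14·(x − -2) + 18·(y − -1) = 0.
Expanding: 14*x + 18*y + 46 = 0.


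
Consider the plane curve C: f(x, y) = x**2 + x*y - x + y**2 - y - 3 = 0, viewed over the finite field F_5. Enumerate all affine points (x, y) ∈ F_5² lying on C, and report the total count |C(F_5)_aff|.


Affine F_5-points: {(2, 2)}; count = 1.

For each of the 25 pairs (x, y) ∈ F_5², evaluate f(x, y) mod 5. Record the zeros.
  x = 0: [0↦2, 1↦2, 2↦4, 3↦3, 4↦4]  zeros at y ∈ ∅
  x = 1: [0↦2, 1↦3, 2↦1, 3↦1, 4↦3]  zeros at y ∈ ∅
  x = 2: [0↦4, 1↦1, 2↦0, 3↦1, 4↦4]  zeros at y ∈ {2}
  x = 3: [0↦3, 1↦1, 2↦1, 3↦3, 4↦2]  zeros at y ∈ ∅
  x = 4: [0↦4, 1↦3, 2↦4, 3↦2, 4↦2]  zeros at y ∈ ∅
Collecting zeros: affine points = {(2, 2)}.
Total count |C(F_5)_aff| = 1.


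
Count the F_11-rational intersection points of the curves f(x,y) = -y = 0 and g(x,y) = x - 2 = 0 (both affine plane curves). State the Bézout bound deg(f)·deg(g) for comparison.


Common zeros: {(2, 0)}; count = 1; Bézout bound = 1.

deg(f) = 1, deg(g) = 1, so Bézout bound = 1.
Scan x ∈ F_11. For each x, list the y ∈ F_11 with f(x, y) ≡ 0 and those with g(x, y) ≡ 0 (mod 11); the common zeros in that column are the intersection.
  x = 0: f ≡ 0 at y ∈ {0}; g ≡ 0 at y ∈ ∅; common: ∅.
  x = 1: f ≡ 0 at y ∈ {0}; g ≡ 0 at y ∈ ∅; common: ∅.
  x = 2: f ≡ 0 at y ∈ {0}; g ≡ 0 at y ∈ {0, 1, 2, 3, 4, 5, 6, 7, 8, 9, 10}; common: {0}.
  x = 3: f ≡ 0 at y ∈ {0}; g ≡ 0 at y ∈ ∅; common: ∅.
  x = 4: f ≡ 0 at y ∈ {0}; g ≡ 0 at y ∈ ∅; common: ∅.
  x = 5: f ≡ 0 at y ∈ {0}; g ≡ 0 at y ∈ ∅; common: ∅.
  x = 6: f ≡ 0 at y ∈ {0}; g ≡ 0 at y ∈ ∅; common: ∅.
  x = 7: f ≡ 0 at y ∈ {0}; g ≡ 0 at y ∈ ∅; common: ∅.
  x = 8: f ≡ 0 at y ∈ {0}; g ≡ 0 at y ∈ ∅; common: ∅.
  x = 9: f ≡ 0 at y ∈ {0}; g ≡ 0 at y ∈ ∅; common: ∅.
  x = 10: f ≡ 0 at y ∈ {0}; g ≡ 0 at y ∈ ∅; common: ∅.
Collecting: common zeros = {(2, 0)}, so the count is 1.
Comparison with the Bézout bound: 1 ≤ 1 = deg(f)·deg(g), as expected for curves with no common component (the bound is attained).


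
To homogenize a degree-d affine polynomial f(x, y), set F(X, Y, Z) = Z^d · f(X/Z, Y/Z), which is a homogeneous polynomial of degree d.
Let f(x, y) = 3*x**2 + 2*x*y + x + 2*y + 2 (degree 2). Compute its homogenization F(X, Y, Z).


F(X, Y, Z) = 3*X**2 + 2*X*Y + X*Z + 2*Y*Z + 2*Z**2

deg(f) = 2.
Substitute x = X/Z, y = Y/Z into f, then multiply by Z^2.
  monomial 3·x^2·y^0 ↦ 3·X^2·Y^0·Z^0.
  monomial 2·x^1·y^1 ↦ 2·X^1·Y^1·Z^0.
  monomial 1·x^1·y^0 ↦ 1·X^1·Y^0·Z^1.
  monomial 2·x^0·y^1 ↦ 2·X^0·Y^1·Z^1.
  monomial 2·x^0·y^0 ↦ 2·X^0·Y^0·Z^2.
Collecting: F(X, Y, Z) = 3*X**2 + 2*X*Y + X*Z + 2*Y*Z + 2*Z**2.


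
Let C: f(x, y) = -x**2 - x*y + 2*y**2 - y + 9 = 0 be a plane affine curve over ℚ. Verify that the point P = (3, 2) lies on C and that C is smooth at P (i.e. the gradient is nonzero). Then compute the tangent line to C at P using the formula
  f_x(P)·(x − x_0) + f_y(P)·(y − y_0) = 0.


Tangent line at P: -8*x + 4*y + 16 = 0.

Step 1: f(3, 2) = 0, so P lies on C.
Step 2: partial derivatives
  f_x(x, y) = -2*x - y, f_y(x, y) = -x + 4*y - 1.
  f_x(P) = -8, f_y(P) = 4 (gradient nonzero, so P is smooth).
Step 3: tangent line at P: -8·(x − 3) + 4·(y − 2) = 0.
Expanding: -8*x + 4*y + 16 = 0.


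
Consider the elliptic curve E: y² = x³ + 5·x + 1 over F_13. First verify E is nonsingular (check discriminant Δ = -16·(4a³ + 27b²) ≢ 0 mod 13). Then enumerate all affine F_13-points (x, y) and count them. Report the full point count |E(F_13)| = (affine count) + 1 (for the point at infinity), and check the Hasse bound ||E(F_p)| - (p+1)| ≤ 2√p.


Affine points = {(0, 1), (0, 12), (3, 2), (3, 11), (6, 0), (11, 3), (11, 10)}; affine count = 7; |E(F_13)| = 8.

Discriminant check: Δ ∝ 4a³ + 27b² = 4·5³ + 27·1² = 4·125 + 27·1 ≡ 7 (mod 13). Nonzero ⇒ E is nonsingular.
For each x ∈ F_13, compute rhs = x³ + 5·x + 1 mod 13, then count y ∈ F_13 with y² ≡ rhs.
  x = 0: rhs = 1, matching y values: 1, 12 (2 points).
  x = 1: rhs = 7, matching y values: none (0 points).
  x = 2: rhs = 6, matching y values: none (0 points).
  x = 3: rhs = 4, matching y values: 2, 11 (2 points).
  x = 4: rhs = 7, matching y values: none (0 points).
  x = 5: rhs = 8, matching y values: none (0 points).
  x = 6: rhs = 0, matching y values: 0 (1 points).
  x = 7: rhs = 2, matching y values: none (0 points).
  x = 8: rhs = 7, matching y values: none (0 points).
  x = 9: rhs = 8, matching y values: none (0 points).
  x = 10: rhs = 11, matching y values: none (0 points).
  x = 11: rhs = 9, matching y values: 3, 10 (2 points).
  x = 12: rhs = 8, matching y values: none (0 points).
Total affine count: 7.
Full point count |E(F_13)| = 7 + 1 = 8.
Hasse bound: |8 − (13+1)| = |-6| = 6 ≤ 2√13 ≈ 7.2111 ✓.


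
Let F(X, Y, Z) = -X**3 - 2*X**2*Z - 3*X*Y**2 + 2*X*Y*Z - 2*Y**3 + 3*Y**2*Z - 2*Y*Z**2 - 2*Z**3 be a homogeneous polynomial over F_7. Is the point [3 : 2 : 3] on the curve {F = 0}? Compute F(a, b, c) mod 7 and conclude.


F(3,2,3) ≡ 3 (mod 7); P is NOT on the curve.

Evaluate F(3, 2, 3) term-by-term (mod 7).
  -X**3 ↦ -1·27·1·1 = -27
  -2*X**2*Z ↦ -2·9·1·3 = -54
  -3*X*Y**2 ↦ -3·3·4·1 = -36
  2*X*Y*Z ↦ 2·3·2·3 = 36
  -2*Y**3 ↦ -2·1·8·1 = -16
  3*Y**2*Z ↦ 3·1·4·3 = 36
  -2*Y*Z**2 ↦ -2·1·2·9 = -36
  -2*Z**3 ↦ -2·1·1·27 = -54
Sum: F(3, 2, 3) = (-27) + (-54) + (-36) + (36) + (-16) + (36) + (-36) + (-54) = -151.
Reducing mod 7: -151 ≡ 3 (mod 7).
Since F(a, b, c) ≡ 3 ≠ 0 (mod 7), P does NOT lie on the curve.


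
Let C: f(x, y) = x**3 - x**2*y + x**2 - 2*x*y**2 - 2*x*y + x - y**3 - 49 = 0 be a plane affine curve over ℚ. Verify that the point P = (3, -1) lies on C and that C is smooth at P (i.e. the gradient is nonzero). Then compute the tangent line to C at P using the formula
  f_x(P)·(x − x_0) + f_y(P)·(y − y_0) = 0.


Tangent line at P: 40*x - 6*y - 126 = 0.

Step 1: f(3, -1) = 0, so P lies on C.
Step 2: partial derivatives
  f_x(x, y) = 3*x**2 - 2*x*y + 2*x - 2*y**2 - 2*y + 1, f_y(x, y) = -x**2 - 4*x*y - 2*x - 3*y**2.
  f_x(P) = 40, f_y(P) = -6 (gradient nonzero, so P is smooth).
Step 3: tangent line at P: 40·(x − 3) + -6·(y − -1) = 0.
Expanding: 40*x - 6*y - 126 = 0.


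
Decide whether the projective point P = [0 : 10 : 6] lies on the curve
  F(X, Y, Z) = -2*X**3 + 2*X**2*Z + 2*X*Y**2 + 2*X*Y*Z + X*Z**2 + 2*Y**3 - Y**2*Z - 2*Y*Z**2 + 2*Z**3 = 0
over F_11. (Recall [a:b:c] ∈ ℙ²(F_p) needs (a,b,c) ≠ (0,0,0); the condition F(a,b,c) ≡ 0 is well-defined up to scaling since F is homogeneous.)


F(0,10,6) ≡ 1 (mod 11); P is NOT on the curve.

Evaluate F(0, 10, 6) term-by-term (mod 11).
  -2*X**3 ↦ -2·0·1·1 = 0
  2*X**2*Z ↦ 2·0·1·6 = 0
  2*X*Y**2 ↦ 2·0·100·1 = 0
  2*X*Y*Z ↦ 2·0·10·6 = 0
  X*Z**2 ↦ 1·0·1·36 = 0
  2*Y**3 ↦ 2·1·1000·1 = 2000
  -Y**2*Z ↦ -1·1·100·6 = -600
  -2*Y*Z**2 ↦ -2·1·10·36 = -720
  2*Z**3 ↦ 2·1·1·216 = 432
Sum: F(0, 10, 6) = (0) + (0) + (0) + (0) + (0) + (2000) + (-600) + (-720) + (432) = 1112.
Reducing mod 11: 1112 ≡ 1 (mod 11).
Since F(a, b, c) ≡ 1 ≠ 0 (mod 11), P does NOT lie on the curve.


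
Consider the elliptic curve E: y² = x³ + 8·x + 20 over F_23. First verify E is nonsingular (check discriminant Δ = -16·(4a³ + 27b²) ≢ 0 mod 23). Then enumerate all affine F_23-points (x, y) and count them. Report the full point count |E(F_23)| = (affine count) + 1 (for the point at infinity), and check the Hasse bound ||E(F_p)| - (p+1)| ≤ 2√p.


Affine points = {(1, 11), (1, 12), (3, 5), (3, 18), (4, 1), (4, 22), (5, 1), (5, 22), (6, 10), (6, 13), (9, 4), (9, 19), (11, 6), (11, 17), (12, 2), (12, 21), (14, 1), (14, 22), (16, 9), (16, 14), (17, 3), (17, 20), (18, 4), (18, 19), (19, 4), (19, 19)}; affine count = 26; |E(F_23)| = 27.

Discriminant check: Δ ∝ 4a³ + 27b² = 4·8³ + 27·20² = 4·512 + 27·400 ≡ 14 (mod 23). Nonzero ⇒ E is nonsingular.
For each x ∈ F_23, compute rhs = x³ + 8·x + 20 mod 23, then count y ∈ F_23 with y² ≡ rhs.
  x = 0: rhs = 20, matching y values: none (0 points).
  x = 1: rhs = 6, matching y values: 11, 12 (2 points).
  x = 2: rhs = 21, matching y values: none (0 points).
  x = 3: rhs = 2, matching y values: 5, 18 (2 points).
  x = 4: rhs = 1, matching y values: 1, 22 (2 points).
  x = 5: rhs = 1, matching y values: 1, 22 (2 points).
  x = 6: rhs = 8, matching y values: 10, 13 (2 points).
  x = 7: rhs = 5, matching y values: none (0 points).
  x = 8: rhs = 21, matching y values: none (0 points).
  x = 9: rhs = 16, matching y values: 4, 19 (2 points).
  x = 10: rhs = 19, matching y values: none (0 points).
  x = 11: rhs = 13, matching y values: 6, 17 (2 points).
  x = 12: rhs = 4, matching y values: 2, 21 (2 points).
  x = 13: rhs = 21, matching y values: none (0 points).
  x = 14: rhs = 1, matching y values: 1, 22 (2 points).
  x = 15: rhs = 19, matching y values: none (0 points).
  x = 16: rhs = 12, matching y values: 9, 14 (2 points).
  x = 17: rhs = 9, matching y values: 3, 20 (2 points).
  x = 18: rhs = 16, matching y values: 4, 19 (2 points).
  x = 19: rhs = 16, matching y values: 4, 19 (2 points).
  x = 20: rhs = 15, matching y values: none (0 points).
  x = 21: rhs = 19, matching y values: none (0 points).
  x = 22: rhs = 11, matching y values: none (0 points).
Total affine count: 26.
Full point count |E(F_23)| = 26 + 1 = 27.
Hasse bound: |27 − (23+1)| = |3| = 3 ≤ 2√23 ≈ 9.5917 ✓.
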